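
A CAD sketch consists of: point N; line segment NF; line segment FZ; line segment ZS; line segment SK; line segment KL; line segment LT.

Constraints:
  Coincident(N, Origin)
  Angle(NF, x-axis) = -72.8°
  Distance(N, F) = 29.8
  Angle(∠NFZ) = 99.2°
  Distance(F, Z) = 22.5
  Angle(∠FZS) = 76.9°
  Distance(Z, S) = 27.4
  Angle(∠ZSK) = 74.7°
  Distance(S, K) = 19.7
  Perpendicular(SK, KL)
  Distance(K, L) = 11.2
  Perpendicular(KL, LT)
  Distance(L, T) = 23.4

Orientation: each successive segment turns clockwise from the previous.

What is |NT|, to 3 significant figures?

31.5

N is at the origin; NF runs at -72.8° with length 29.8, so F = (8.81, -28.5). ∠NFZ = 99.2° gives FZ at -154° from the x-axis; with |FZ| = 22.5, Z = (-11.3, -38.5). ∠FZS = 76.9° gives ZS at 103° from the x-axis; with |ZS| = 27.4, S = (-17.6, -11.8). ∠ZSK = 74.7° gives SK at -2.00° from the x-axis; with |SK| = 19.7, K = (2.04, -12.5). SK ⟂ KL, so KL runs at -92.0°; with |KL| = 11.2, L = (1.65, -23.7). The perpendicularity gives LT at right angles to KL, so LT runs at 178°; with |LT| = 23.4, T = (-21.7, -22.9). Then |NT| = |T − N| = 31.5.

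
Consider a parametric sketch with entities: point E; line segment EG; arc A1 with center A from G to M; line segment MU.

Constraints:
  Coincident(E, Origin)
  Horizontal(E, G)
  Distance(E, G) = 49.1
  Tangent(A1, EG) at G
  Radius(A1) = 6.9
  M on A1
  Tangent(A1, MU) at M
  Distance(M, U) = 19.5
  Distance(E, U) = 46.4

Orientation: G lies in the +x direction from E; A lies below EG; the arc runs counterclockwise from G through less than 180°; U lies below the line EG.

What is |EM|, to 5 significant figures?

42.685

Checks: |AM| = 6.900 ✓; ∠(AM, MU) = 90.00° ✓; |MU| = 19.50 ✓; |EU| = 46.40 ✓.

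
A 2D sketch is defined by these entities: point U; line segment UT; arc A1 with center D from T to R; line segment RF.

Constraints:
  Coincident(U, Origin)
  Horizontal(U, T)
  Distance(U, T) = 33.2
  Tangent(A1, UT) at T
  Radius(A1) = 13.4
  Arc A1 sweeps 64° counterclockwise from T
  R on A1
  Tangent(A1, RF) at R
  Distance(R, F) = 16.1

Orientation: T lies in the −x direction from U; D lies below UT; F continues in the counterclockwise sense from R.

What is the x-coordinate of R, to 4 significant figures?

-45.24

U is at the origin; UT is horizontal with |UT| = 33.2 and T on the −x side, so T = (-33.20, 0.000). Since A1 is tangent to UT there, DT ⟂ UT, so D = T + (0, -13.4) = (-33.20, -13.40). On A1, T sits at bearing 90° from D; a 64° counterclockwise sweep puts R at bearing 154°, so R = D + 13.4·(cos 154°, sin 154°) = (-45.24, -7.526). So R.x = -45.24.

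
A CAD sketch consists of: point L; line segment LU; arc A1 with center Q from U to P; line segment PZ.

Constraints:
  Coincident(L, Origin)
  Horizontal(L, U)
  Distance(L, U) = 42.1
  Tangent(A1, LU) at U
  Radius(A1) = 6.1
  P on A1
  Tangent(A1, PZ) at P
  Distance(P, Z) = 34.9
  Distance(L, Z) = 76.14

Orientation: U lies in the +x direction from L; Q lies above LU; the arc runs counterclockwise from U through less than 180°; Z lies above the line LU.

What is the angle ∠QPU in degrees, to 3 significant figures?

68.4°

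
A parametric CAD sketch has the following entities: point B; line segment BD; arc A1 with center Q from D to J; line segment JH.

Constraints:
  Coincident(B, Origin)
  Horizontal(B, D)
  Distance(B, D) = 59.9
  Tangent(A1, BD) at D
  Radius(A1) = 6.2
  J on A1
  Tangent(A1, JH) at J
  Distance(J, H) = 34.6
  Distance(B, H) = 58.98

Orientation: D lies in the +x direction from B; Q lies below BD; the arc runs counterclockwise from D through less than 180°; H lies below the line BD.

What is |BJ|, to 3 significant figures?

54.1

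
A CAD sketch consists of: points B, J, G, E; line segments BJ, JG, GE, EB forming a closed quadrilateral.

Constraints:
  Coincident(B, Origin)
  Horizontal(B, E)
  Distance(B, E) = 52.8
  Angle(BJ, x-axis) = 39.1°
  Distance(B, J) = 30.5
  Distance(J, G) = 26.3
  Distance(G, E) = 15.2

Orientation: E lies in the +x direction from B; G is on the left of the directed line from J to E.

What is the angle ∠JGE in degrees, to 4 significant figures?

111.7°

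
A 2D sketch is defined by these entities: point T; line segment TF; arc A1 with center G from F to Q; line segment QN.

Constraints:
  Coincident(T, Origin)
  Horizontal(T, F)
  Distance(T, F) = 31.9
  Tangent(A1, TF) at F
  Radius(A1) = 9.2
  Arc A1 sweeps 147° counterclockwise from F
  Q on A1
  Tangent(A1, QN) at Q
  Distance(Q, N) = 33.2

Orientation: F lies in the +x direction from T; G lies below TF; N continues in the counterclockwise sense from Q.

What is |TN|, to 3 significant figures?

65.0

On A1, F sits at bearing 90° from G; a 147° counterclockwise sweep puts Q at bearing 237°, so Q = G + 9.2·(cos 237°, sin 237°) = (26.9, -16.9). Since A1 is tangent to QN there, GQ ⟂ QN, so QN runs along (−sin 237°, cos 237°); with |QN| = 33.2, N = (54.7, -35.0). Then |TN| = |N − T| = 65.0.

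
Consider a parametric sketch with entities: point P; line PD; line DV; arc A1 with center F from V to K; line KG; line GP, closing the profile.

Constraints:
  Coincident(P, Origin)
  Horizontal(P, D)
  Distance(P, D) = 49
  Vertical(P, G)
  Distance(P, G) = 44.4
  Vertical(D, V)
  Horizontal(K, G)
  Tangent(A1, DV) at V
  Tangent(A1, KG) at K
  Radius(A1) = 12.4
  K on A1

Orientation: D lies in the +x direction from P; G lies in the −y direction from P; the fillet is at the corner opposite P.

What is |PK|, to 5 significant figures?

57.541

P is at the origin; P and D share the same y with |PD| = 49.0 and D on the +x side, so D = (49.000, 0.0000). P and G share the same x with |PG| = 44.4 and G on the −y side, so G = (0.0000, -44.400). The virtual corner opposite P is at (49.000, -44.400). Since A1 is tangent to DV there, FV ⟂ DV and the tangent condition forces FK to be normal to KG, with radius 12.4, so the center F sits 12.4 in from both sides at F = (36.600, -32.000). That places the tangent points at V = (49.000, -32.000) on DV and K = (36.600, -44.400) on KG. Then |PK| = |K − P| = 57.541.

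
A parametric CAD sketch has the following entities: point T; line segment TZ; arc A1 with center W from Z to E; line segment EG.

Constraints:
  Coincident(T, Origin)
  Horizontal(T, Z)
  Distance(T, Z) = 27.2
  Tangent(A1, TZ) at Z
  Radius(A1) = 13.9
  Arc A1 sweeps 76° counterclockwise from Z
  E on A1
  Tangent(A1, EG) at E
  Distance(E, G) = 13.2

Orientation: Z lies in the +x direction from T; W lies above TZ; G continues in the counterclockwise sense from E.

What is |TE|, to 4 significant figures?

42.03

T is at the origin; TZ is horizontal with |TZ| = 27.2 and Z on the +x side, so Z = (27.20, 0.000). Since A1 is tangent to TZ there, WZ ⟂ TZ, so W = Z + (0, 13.9) = (27.20, 13.90). On A1, Z sits at bearing -90° from W; a 76° counterclockwise sweep puts E at bearing -14°, so E = W + 13.9·(cos -14°, sin -14°) = (40.69, 10.54). Then |TE| = |E − T| = 42.03.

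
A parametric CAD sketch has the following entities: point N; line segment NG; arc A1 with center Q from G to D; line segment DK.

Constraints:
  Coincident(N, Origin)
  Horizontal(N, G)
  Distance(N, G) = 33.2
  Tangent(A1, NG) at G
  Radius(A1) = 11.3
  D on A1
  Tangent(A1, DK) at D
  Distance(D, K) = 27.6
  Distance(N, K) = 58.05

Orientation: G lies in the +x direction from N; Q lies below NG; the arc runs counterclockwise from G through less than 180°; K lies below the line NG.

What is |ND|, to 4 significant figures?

30.81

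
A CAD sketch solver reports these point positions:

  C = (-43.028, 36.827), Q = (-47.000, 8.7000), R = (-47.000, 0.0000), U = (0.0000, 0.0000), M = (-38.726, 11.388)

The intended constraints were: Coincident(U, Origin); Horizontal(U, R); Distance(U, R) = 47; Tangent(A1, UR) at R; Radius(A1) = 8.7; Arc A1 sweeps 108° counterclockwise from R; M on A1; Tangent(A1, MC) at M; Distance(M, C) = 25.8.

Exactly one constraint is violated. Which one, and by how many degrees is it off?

Tangent(A1, MC) at M — off by 8.40°.

U = (0.00, 0.00) ✓; U.y = 0.00, R.y = 0.00 ✓; |UR| = 47.00 ✓; ∠(QR, RU) = 90.00° ✓; |QR| = 8.700 ✓; bearing(Q→M) − bearing(Q→R) = 108.0° ✓; |QM| = 8.700 ✓; ∠(QM, MC) = 98.40° ✗; |MC| = 25.80 ✓.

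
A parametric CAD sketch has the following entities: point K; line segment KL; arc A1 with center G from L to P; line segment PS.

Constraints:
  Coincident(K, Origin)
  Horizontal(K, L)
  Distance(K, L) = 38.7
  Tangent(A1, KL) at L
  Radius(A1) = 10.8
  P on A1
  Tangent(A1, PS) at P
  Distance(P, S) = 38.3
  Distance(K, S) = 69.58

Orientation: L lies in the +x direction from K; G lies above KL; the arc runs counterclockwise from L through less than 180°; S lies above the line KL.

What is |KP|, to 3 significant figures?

50.7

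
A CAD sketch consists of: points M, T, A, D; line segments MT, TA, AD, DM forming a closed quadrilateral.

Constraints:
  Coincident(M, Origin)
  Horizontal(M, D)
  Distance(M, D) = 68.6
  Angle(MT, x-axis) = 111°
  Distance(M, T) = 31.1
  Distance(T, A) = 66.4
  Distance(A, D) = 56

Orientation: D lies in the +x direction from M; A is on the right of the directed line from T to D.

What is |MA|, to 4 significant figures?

35.83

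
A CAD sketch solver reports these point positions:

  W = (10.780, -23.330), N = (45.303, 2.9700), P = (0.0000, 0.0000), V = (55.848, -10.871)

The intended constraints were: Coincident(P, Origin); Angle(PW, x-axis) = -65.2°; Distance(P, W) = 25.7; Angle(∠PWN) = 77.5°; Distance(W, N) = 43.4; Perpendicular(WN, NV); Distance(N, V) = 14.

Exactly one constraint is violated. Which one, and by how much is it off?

Distance(N, V) = 14 — off by 3.40.

P = (0.00, 0.00) ✓; PW at -65.20° ✓; |PW| = 25.70 ✓; ∠PWN = 77.50° ✓; |WN| = 43.40 ✓; ∠(WN, NV) = 90.00° ✓; |NV| = 17.40 ✗.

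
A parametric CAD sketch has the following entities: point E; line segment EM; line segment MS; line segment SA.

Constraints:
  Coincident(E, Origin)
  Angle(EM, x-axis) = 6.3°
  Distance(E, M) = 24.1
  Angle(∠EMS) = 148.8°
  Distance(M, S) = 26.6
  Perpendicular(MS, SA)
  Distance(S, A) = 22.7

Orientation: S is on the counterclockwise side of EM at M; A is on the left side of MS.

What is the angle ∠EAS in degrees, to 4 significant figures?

77.79°

∠EMS = 148.8°, so MS runs at 6.3° + (180° − 148.8°) = 37.50° from the x-axis; with |MS| = 26.6, S = M + 26.6·(cos 37.50°, sin 37.50°) = (45.06, 18.84). MS ⟂ SA; with |SA| = 22.7 on the left of MS, A = S + 22.7·(-0.6088, 0.7934) = (31.24, 36.85). Then cos ∠EAS = AE·AS / (|AE||AS|), giving 77.79°.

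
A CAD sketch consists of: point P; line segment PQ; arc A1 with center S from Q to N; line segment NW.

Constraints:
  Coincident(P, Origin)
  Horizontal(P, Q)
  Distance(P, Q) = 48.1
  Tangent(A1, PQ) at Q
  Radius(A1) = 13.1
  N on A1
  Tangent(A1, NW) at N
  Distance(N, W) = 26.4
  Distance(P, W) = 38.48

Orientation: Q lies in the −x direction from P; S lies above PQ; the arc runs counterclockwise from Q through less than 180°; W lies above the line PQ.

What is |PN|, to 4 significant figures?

37.22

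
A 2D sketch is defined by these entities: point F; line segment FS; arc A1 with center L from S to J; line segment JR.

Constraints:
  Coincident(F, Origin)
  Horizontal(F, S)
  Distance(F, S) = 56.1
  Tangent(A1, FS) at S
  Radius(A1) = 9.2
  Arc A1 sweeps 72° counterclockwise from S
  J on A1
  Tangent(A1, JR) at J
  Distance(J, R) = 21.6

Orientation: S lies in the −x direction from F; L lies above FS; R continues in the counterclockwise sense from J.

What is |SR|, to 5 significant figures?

31.008

On A1, S sits at bearing -90° from L; a 72° counterclockwise sweep puts J at bearing -18°, so J = L + 9.2·(cos -18°, sin -18°) = (-47.350, 6.3570). Since A1 is tangent to JR there, LJ ⟂ JR, so JR runs along (−sin -18°, cos -18°); with |JR| = 21.6, R = (-40.676, 26.900). Then |SR| = |R − S| = 31.008.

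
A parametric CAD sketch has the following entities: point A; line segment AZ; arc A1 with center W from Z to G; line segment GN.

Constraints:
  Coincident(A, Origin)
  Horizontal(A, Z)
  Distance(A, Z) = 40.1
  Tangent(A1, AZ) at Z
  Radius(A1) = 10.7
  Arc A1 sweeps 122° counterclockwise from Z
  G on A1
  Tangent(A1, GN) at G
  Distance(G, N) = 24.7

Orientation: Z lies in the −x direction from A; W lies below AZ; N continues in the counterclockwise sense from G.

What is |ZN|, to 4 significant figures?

37.53

On A1, Z sits at bearing 90° from W; a 122° counterclockwise sweep puts G at bearing 212°, so G = W + 10.7·(cos 212°, sin 212°) = (-49.17, -16.37). A1 meets GN tangentially, so WG is at right angles to GN, so GN runs along (−sin 212°, cos 212°); with |GN| = 24.7, N = (-36.09, -37.32). Then |ZN| = |N − Z| = 37.53.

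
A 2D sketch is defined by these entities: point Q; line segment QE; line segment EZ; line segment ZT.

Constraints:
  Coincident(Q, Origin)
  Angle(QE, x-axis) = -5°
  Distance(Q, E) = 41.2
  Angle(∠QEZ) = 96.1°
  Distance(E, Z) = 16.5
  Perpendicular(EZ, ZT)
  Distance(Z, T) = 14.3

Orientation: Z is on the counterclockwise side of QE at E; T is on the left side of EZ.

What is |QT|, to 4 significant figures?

33.87

Q is at the origin; QE runs at -5.0° with length 41.2, so E = 41.2·(cos -5.0°, sin -5.0°) = (41.04, -3.591). ∠QEZ = 96.1°, so EZ runs at -5.0° + (180° − 96.1°) = 78.90° from the x-axis; with |EZ| = 16.5, Z = E + 16.5·(cos 78.90°, sin 78.90°) = (44.22, 12.60). EZ is perpendicular to ZT; with |ZT| = 14.3 on the left of EZ, T = Z + 14.3·(-0.9813, 0.1925) = (30.19, 15.35). Then |QT| = |T − Q| = 33.87.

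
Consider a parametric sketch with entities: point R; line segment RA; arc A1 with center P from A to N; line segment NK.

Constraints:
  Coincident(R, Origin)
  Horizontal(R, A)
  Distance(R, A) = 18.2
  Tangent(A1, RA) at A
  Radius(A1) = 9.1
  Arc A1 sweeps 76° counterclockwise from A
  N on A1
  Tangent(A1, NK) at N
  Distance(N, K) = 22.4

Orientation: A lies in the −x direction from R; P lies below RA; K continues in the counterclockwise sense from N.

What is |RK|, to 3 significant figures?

43.3

R is at the origin; R and A share the same y with |RA| = 18.2 and A on the −x side, so A = (-18.2, 0.00). Tangency of A1 to RA means the radius PA is perpendicular to RA, so P = A + (0, -9.1) = (-18.2, -9.10). On A1, A sits at bearing 90° from P; a 76° counterclockwise sweep puts N at bearing 166°, so N = P + 9.1·(cos 166°, sin 166°) = (-27.0, -6.90). Tangency of A1 to NK means the radius PN is perpendicular to NK, so NK runs along (−sin 166°, cos 166°); with |NK| = 22.4, K = (-32.4, -28.6). Then |RK| = |K − R| = 43.3.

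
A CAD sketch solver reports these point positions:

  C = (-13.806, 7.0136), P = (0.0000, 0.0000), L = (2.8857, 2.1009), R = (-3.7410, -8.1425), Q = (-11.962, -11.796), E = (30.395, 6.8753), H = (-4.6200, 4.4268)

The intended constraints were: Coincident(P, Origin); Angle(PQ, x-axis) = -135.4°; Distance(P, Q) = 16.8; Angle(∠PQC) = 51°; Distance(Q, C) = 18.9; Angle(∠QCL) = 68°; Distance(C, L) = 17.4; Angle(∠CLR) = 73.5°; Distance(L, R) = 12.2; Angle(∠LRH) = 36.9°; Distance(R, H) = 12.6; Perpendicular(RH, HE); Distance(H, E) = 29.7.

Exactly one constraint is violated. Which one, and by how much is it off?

Distance(H, E) = 29.7 — off by 5.40.

P = (0.00, 0.00) ✓; PQ at -135.4° ✓; |PQ| = 16.80 ✓; ∠PQC = 51.00° ✓; |QC| = 18.90 ✓; ∠QCL = 68.00° ✓; |CL| = 17.40 ✓; ∠CLR = 73.50° ✓; |LR| = 12.20 ✓; ∠LRH = 36.90° ✓; |RH| = 12.60 ✓; ∠(RH, HE) = 90.00° ✓; |HE| = 35.10 ✗.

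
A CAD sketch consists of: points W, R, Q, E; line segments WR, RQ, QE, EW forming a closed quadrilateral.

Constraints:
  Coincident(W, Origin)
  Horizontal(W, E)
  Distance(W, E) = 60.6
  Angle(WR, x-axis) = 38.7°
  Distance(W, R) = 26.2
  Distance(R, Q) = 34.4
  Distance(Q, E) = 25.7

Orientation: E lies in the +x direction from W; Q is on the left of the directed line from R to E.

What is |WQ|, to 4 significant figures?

59.24

W is at the origin; WE is horizontal with |WE| = 60.6 and E in +x, so E = (60.6, 0). WR runs at 38.7° with |WR| = 26.2, so R = (20.45, 16.38). Q is determined by |RQ| = 34.4 and |QE| = 25.7 together: it lies at the intersection of circle(R, 34.4) and circle(E, 25.7). With |RE| = 43.37, the foot of the radical line on RE is 27.71 from R and the perpendicular offset is √(34.4² − 27.71²) = 20.38. Taking the left-of-RE solution: Q = (53.80, 24.79).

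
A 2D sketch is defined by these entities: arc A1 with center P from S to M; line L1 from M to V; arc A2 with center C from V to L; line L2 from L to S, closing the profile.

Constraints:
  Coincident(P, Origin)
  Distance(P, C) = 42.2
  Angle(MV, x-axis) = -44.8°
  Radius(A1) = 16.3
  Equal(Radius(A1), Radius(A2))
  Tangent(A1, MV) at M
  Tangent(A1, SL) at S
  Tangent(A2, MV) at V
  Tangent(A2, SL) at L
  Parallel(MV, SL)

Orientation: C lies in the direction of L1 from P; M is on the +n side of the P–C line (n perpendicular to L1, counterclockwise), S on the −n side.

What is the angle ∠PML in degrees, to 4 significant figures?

52.31°

Tangency of A1 to both parallel lines with radius 16.3 puts M and S at P ± 16.3·n: M = (11.49, 11.57), S = (-11.49, -11.57). Equal radii place V and L the same way about C: V = C + 16.3·n = (41.43, -18.17), L = C − 16.3·n = (18.46, -41.30). Then cos ∠PML = MP·ML / (|MP||ML|), giving 52.31°.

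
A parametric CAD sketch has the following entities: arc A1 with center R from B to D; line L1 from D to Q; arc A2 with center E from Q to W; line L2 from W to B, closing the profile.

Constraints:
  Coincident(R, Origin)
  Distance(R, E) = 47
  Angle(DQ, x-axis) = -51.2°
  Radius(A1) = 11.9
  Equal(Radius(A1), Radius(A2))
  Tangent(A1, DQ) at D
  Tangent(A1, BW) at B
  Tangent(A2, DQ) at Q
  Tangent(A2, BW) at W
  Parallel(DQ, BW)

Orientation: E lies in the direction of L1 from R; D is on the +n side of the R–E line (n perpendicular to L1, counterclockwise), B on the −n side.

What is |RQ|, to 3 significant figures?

48.5

The slot axis is L1's direction at -51.2°, so u = (cos -51.2°, sin -51.2°) = (0.627, -0.779) and n = (−sin -51.2°, cos -51.2°) = (0.779, 0.627). R is at the origin and E lies 47.0 along u from R, so E = 47.0·u = (29.5, -36.6). Tangency of A1 to both parallel lines with radius 11.9 puts D and B at R ± 11.9·n: D = (9.27, 7.46), B = (-9.27, -7.46). Equal radii place Q and W the same way about E: Q = E + 11.9·n = (38.7, -29.2), W = E − 11.9·n = (20.2, -44.1). Then |RQ| = |Q − R| = 48.5.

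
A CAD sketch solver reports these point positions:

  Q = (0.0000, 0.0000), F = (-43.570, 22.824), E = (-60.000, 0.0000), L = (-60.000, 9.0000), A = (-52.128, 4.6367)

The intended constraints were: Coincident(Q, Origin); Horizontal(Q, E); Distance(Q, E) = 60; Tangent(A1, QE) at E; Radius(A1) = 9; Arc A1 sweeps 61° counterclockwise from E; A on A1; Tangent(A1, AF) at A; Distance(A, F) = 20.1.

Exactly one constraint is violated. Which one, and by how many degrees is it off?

Tangent(A1, AF) at A — off by 3.80°.

Q = (0.00, 0.00) ✓; Q.y = 0.00, E.y = 0.00 ✓; |QE| = 60.00 ✓; ∠(LE, EQ) = 90.00° ✓; |LE| = 9.000 ✓; bearing(L→A) − bearing(L→E) = 61.00° ✓; |LA| = 9.000 ✓; ∠(LA, AF) = 86.20° ✗; |AF| = 20.10 ✓.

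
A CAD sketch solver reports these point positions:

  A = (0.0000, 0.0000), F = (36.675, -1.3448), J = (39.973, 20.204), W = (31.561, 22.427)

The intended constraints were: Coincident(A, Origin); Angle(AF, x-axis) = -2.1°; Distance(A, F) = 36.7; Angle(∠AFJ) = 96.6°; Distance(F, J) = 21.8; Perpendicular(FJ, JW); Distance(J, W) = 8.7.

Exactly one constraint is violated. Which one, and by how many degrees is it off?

Perpendicular(FJ, JW) — off by 6.10°.

A = (0.00, 0.00) ✓; AF at -2.100° ✓; |AF| = 36.70 ✓; ∠AFJ = 96.60° ✓; |FJ| = 21.80 ✓; ∠(FJ, JW) = 83.90° ✗; |JW| = 8.701 ✓.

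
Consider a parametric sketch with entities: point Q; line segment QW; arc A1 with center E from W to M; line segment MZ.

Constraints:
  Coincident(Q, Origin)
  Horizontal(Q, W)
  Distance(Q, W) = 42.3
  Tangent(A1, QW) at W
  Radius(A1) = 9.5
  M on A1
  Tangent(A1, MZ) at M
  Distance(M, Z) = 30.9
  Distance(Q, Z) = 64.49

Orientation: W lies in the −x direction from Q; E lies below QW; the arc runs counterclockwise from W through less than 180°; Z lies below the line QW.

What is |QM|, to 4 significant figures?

52.76

Q is at the origin; QW is horizontal with |QW| = 42.3 and W on the −x side, so W = (-42.30, 0.000). Tangency of A1 to QW means the radius EW is perpendicular to QW, so E = W + (0, -9.5) = (-42.30, -9.500). Since EM ⟂ MZ (tangency), |EZ| = √(9.5² + 30.9²) = 32.33 regardless of where M sits on A1. So Z lies on both circle(Q, 64.49) and circle(E, 32.33); the below-QW intersection is Z = (-49.83, -40.94). M is the foot of the tangent from Z: M = (-51.78, -10.10).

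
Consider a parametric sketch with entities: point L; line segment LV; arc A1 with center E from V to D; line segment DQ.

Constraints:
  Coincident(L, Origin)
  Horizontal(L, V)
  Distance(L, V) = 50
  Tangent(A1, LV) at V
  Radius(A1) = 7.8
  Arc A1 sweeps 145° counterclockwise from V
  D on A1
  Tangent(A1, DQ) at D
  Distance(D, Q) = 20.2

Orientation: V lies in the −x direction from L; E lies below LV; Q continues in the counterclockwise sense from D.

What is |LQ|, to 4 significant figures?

45.86

On A1, V sits at bearing 90° from E; a 145° counterclockwise sweep puts D at bearing 235°, so D = E + 7.8·(cos 235°, sin 235°) = (-54.47, -14.19). A1 meets DQ tangentially, so ED is at right angles to DQ, so DQ runs along (−sin 235°, cos 235°); with |DQ| = 20.2, Q = (-37.93, -25.78). Then |LQ| = |Q − L| = 45.86.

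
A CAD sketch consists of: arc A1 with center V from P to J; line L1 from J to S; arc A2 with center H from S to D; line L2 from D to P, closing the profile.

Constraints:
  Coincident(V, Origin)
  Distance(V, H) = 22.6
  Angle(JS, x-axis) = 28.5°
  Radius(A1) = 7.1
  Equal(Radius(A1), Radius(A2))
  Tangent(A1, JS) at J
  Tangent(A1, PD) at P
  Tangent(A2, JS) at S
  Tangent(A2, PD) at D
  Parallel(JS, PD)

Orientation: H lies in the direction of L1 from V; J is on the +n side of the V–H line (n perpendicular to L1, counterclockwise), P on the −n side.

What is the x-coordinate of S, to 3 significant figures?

16.5

Tangency of A1 to both parallel lines with radius 7.1 puts J and P at V ± 7.1·n: J = (-3.39, 6.24), P = (3.39, -6.24). Equal radii place S and D the same way about H: S = H + 7.1·n = (16.5, 17.0), D = H − 7.1·n = (23.2, 4.54). So S.x = 16.5.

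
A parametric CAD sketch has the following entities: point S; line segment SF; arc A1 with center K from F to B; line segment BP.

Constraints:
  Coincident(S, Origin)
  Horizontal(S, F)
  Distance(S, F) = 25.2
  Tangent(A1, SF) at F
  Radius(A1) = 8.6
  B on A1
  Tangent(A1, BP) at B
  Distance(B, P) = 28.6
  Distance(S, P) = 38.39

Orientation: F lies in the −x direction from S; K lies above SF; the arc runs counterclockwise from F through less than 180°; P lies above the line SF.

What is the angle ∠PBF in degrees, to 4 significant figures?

138.3°

Checks: |KB| = 8.600 ✓; ∠(KB, BP) = 90.00° ✓; |BP| = 28.60 ✓; |SP| = 38.39 ✓.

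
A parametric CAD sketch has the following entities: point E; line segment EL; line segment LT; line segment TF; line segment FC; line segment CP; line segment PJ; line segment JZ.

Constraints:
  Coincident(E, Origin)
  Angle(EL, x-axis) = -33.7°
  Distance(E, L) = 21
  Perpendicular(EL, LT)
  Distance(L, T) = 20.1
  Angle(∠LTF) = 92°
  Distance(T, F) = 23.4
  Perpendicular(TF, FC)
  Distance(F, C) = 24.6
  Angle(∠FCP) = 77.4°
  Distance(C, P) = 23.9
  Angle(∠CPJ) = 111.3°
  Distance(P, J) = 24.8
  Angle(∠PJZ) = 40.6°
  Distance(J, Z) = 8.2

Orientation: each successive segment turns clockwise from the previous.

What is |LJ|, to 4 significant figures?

25.39

E is at the origin; EL runs at -33.7° with length 21.0, so L = (17.47, -11.65). The perpendicularity gives LT at right angles to EL, so LT runs at -123.7°; with |LT| = 20.1, T = (6.319, -28.37). ∠LTF = 92.0° gives TF at 148.3° from the x-axis; with |TF| = 23.4, F = (-13.59, -16.08). TF is perpendicular to FC, so FC runs at 58.30°; with |FC| = 24.6, C = (-0.6637, 4.852). ∠FCP = 77.4° gives CP at -44.30° from the x-axis; with |CP| = 23.9, P = (16.44, -11.84). ∠CPJ = 111.3° gives PJ at -113.0° from the x-axis; with |PJ| = 24.8, J = (6.751, -34.67). Then |LJ| = |J − L| = 25.39.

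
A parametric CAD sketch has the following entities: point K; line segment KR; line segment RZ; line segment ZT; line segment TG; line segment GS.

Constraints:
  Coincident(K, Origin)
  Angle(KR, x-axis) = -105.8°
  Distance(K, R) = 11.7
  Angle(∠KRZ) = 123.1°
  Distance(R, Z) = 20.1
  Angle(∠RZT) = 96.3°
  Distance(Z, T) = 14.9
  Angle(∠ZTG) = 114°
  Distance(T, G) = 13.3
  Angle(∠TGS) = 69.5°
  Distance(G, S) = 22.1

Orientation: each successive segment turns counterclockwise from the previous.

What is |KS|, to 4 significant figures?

16.34

K is at the origin; KR runs at -105.8° with length 11.7, so R = (-3.186, -11.26). ∠KRZ = 123.1° gives RZ at -48.90° from the x-axis; with |RZ| = 20.1, Z = (10.03, -26.40). ∠RZT = 96.3° gives ZT at 34.80° from the x-axis; with |ZT| = 14.9, T = (22.26, -17.90). ∠ZTG = 114.0° gives TG at 100.8° from the x-axis; with |TG| = 13.3, G = (19.77, -4.837). ∠TGS = 69.5° gives GS at -148.7° from the x-axis; with |GS| = 22.1, S = (0.8870, -16.32). Then |KS| = |S − K| = 16.34.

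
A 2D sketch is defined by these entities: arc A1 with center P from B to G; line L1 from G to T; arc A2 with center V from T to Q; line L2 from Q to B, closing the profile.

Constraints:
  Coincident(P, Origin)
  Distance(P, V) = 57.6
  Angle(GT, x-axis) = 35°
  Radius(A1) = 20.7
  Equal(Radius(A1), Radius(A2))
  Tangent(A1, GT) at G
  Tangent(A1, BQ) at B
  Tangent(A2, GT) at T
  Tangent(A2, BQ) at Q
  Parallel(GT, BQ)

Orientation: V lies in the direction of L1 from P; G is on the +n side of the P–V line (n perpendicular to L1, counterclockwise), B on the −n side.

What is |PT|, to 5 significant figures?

61.207

The slot axis is L1's direction at 35.0°, so u = (cos 35.0°, sin 35.0°) = (0.81915, 0.57358) and n = (−sin 35.0°, cos 35.0°) = (-0.57358, 0.81915). P is at the origin and V lies 57.6 along u from P, so V = 57.6·u = (47.183, 33.038). Tangency of A1 to both parallel lines with radius 20.7 puts G and B at P ± 20.7·n: G = (-11.873, 16.956), B = (11.873, -16.956). Equal radii place T and Q the same way about V: T = V + 20.7·n = (35.310, 49.994), Q = V − 20.7·n = (59.056, 16.082). Then |PT| = |T − P| = 61.207.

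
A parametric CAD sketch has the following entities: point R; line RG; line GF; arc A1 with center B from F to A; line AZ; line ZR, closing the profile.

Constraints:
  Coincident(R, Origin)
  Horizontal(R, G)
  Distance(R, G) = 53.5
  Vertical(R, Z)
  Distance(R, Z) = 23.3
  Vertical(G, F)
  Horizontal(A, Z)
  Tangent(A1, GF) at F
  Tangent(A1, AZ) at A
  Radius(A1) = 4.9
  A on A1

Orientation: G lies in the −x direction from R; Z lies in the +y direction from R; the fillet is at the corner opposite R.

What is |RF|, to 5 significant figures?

56.576

R is at the origin; RG is horizontal with |RG| = 53.5 and G on the −x side, so G = (-53.500, 0.0000). RZ is vertical with |RZ| = 23.3 and Z on the +y side, so Z = (0.0000, 23.300). The virtual corner opposite R is at (-53.500, 23.300). Since A1 is tangent to GF there, BF ⟂ GF and since A1 is tangent to AZ there, BA ⟂ AZ, with radius 4.9, so the center B sits 4.9 in from both sides at B = (-48.600, 18.400). That places the tangent points at F = (-53.500, 18.400) on GF and A = (-48.600, 23.300) on AZ. Then |RF| = |F − R| = 56.576.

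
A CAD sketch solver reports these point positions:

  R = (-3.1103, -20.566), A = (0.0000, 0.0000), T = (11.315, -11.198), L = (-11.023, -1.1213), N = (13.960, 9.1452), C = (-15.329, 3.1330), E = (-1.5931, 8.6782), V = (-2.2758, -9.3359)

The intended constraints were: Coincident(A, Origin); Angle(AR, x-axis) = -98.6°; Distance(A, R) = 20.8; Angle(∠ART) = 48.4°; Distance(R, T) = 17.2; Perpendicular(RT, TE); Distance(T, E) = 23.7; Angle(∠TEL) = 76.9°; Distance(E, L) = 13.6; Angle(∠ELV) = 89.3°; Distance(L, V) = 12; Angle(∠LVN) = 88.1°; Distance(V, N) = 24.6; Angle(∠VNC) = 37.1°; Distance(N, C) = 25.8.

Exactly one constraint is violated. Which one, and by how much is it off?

Distance(N, C) = 25.8 — off by 4.10.

A = (0.00, 0.00) ✓; AR at -98.60° ✓; |AR| = 20.80 ✓; ∠ART = 48.40° ✓; |RT| = 17.20 ✓; ∠(RT, TE) = 90.00° ✓; |TE| = 23.70 ✓; ∠TEL = 76.90° ✓; |EL| = 13.60 ✓; ∠ELV = 89.30° ✓; |LV| = 12.00 ✓; ∠LVN = 88.10° ✓; |VN| = 24.60 ✓; ∠VNC = 37.10° ✓; |NC| = 29.90 ✗.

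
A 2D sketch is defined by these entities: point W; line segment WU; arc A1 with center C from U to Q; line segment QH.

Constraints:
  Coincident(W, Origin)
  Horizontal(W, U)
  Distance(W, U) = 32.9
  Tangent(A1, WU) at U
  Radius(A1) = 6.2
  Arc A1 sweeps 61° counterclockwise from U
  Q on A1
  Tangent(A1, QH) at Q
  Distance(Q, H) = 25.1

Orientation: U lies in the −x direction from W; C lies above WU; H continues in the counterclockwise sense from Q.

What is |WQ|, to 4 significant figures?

27.66

A1 meets WU tangentially, so CU is at right angles to WU, so C = U + (0, 6.2) = (-32.90, 6.200). On A1, U sits at bearing -90° from C; a 61° counterclockwise sweep puts Q at bearing -29°, so Q = C + 6.2·(cos -29°, sin -29°) = (-27.48, 3.194). Then |WQ| = |Q − W| = 27.66.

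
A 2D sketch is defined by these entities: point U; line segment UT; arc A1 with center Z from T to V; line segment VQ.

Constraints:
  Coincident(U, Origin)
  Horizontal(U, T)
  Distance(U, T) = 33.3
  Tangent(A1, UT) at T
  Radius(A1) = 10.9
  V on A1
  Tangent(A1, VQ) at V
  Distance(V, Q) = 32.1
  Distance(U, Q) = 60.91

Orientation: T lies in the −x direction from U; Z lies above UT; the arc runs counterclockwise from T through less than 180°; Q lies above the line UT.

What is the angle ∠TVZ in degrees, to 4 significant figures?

27.62°

U is at the origin; U and T share the same y with |UT| = 33.3 and T on the −x side, so T = (-33.30, 0.000). The tangent condition forces ZT to be normal to UT, so Z = T + (0, 10.9) = (-33.30, 10.90). Since ZV ⟂ VQ (tangency), |ZQ| = √(10.9² + 32.1²) = 33.90 regardless of where V sits on A1. So Q lies on both circle(U, 60.91) and circle(Z, 33.90); the above-UT intersection is Q = (-42.65, 43.49). V is the foot of the tangent from Q: V = (-24.35, 17.12).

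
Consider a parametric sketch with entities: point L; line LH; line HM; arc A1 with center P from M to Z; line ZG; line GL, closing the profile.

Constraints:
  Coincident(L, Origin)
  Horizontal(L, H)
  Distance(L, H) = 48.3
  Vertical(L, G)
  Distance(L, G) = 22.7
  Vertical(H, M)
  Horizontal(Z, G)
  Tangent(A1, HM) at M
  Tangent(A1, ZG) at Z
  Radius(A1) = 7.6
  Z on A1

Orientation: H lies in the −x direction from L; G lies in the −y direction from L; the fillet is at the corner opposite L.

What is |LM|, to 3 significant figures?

50.6

The virtual corner opposite L is at (-48.3, -22.7). Tangency of A1 to HM means the radius PM is perpendicular to HM and tangency of A1 to ZG means the radius PZ is perpendicular to ZG, with radius 7.6, so the center P sits 7.6 in from both sides at P = (-40.7, -15.1). That places the tangent points at M = (-48.3, -15.1) on HM and Z = (-40.7, -22.7) on ZG. Then |LM| = |M − L| = 50.6.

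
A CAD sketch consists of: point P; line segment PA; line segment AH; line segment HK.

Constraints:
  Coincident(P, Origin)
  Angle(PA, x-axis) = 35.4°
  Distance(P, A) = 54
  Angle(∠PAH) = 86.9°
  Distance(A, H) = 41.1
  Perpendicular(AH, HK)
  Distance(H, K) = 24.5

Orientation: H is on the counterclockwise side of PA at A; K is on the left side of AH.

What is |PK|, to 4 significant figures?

48.20

P is at the origin; PA runs at 35.4° with length 54.0, so A = 54.0·(cos 35.4°, sin 35.4°) = (44.02, 31.28). ∠PAH = 86.9°, so AH runs at 35.4° + (180° − 86.9°) = 128.5° from the x-axis; with |AH| = 41.1, H = A + 41.1·(cos 128.5°, sin 128.5°) = (18.43, 63.45). AH ⟂ HK; with |HK| = 24.5 on the left of AH, K = H + 24.5·(-0.7826, -0.6225) = (-0.7424, 48.19). Then |PK| = |K − P| = 48.20.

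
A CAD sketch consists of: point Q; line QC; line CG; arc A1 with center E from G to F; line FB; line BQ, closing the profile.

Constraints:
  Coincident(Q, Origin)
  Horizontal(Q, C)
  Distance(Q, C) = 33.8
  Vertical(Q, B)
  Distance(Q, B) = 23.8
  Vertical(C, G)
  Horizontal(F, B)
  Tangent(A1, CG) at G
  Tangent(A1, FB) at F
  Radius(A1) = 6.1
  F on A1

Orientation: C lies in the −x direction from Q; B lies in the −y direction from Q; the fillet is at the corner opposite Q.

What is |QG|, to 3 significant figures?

38.2

Q is at the origin; QC is horizontal with |QC| = 33.8 and C on the −x side, so C = (-33.8, 0.00). QB is vertical with |QB| = 23.8 and B on the −y side, so B = (0.00, -23.8). The virtual corner opposite Q is at (-33.8, -23.8). Tangency of A1 to CG means the radius EG is perpendicular to CG and since A1 is tangent to FB there, EF ⟂ FB, with radius 6.1, so the center E sits 6.1 in from both sides at E = (-27.7, -17.7). That places the tangent points at G = (-33.8, -17.7) on CG and F = (-27.7, -23.8) on FB. Then |QG| = |G − Q| = 38.2.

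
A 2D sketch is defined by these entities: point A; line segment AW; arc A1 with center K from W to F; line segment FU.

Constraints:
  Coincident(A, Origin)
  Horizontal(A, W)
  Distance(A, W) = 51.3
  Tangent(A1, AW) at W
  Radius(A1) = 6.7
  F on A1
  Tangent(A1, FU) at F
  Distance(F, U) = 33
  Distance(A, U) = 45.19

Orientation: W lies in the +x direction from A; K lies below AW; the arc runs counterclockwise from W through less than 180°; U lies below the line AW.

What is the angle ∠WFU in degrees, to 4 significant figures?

148.2°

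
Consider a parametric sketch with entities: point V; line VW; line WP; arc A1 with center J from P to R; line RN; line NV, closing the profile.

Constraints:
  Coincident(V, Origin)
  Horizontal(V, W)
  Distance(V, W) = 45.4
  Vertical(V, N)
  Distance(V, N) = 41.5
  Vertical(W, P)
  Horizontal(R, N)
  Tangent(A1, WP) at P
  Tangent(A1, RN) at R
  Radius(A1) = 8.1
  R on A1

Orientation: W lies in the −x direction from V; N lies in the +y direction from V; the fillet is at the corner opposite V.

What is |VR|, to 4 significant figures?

55.80

V is at the origin; VW is horizontal with |VW| = 45.4 and W on the −x side, so W = (-45.40, 0.000). VN is vertical with |VN| = 41.5 and N on the +y side, so N = (0.000, 41.50). The virtual corner opposite V is at (-45.40, 41.50). The tangent condition forces JP to be normal to WP and A1 meets RN tangentially, so JR is at right angles to RN, with radius 8.1, so the center J sits 8.1 in from both sides at J = (-37.30, 33.40). That places the tangent points at P = (-45.40, 33.40) on WP and R = (-37.30, 41.50) on RN. Then |VR| = |R − V| = 55.80.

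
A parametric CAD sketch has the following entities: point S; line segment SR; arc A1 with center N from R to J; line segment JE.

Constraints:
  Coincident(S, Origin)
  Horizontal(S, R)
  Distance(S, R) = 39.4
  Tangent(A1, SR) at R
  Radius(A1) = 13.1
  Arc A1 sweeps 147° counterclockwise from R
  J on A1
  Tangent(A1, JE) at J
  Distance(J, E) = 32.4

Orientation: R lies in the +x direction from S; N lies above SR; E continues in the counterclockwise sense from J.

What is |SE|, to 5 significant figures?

46.006

S is at the origin; S and R share the same y with |SR| = 39.4 and R on the +x side, so R = (39.400, 0.0000). Tangency of A1 to SR means the radius NR is perpendicular to SR, so N = R + (0, 13.1) = (39.400, 13.100). On A1, R sits at bearing -90° from N; a 147° counterclockwise sweep puts J at bearing 57°, so J = N + 13.1·(cos 57°, sin 57°) = (46.535, 24.087). Since A1 is tangent to JE there, NJ ⟂ JE, so JE runs along (−sin 57°, cos 57°); with |JE| = 32.4, E = (19.362, 41.733). Then |SE| = |E − S| = 46.006.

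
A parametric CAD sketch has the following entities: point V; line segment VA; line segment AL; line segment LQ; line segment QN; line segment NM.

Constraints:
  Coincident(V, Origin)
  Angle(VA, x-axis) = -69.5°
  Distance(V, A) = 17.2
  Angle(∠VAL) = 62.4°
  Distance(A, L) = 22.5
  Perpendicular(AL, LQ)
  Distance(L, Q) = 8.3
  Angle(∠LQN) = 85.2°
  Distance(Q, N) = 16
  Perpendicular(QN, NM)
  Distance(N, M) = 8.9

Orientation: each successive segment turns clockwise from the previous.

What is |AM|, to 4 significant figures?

7.546

V is at the origin; VA runs at -69.5° with length 17.2, so A = (6.024, -16.11). ∠VAL = 62.4° gives AL at 172.9° from the x-axis; with |AL| = 22.5, L = (-16.30, -13.33). AL ⟂ LQ, so LQ runs at 82.90°; with |LQ| = 8.3, Q = (-15.28, -5.093). ∠LQN = 85.2° gives QN at -11.90° from the x-axis; with |QN| = 16.0, N = (0.3781, -8.393). The perpendicularity gives NM at right angles to QN, so NM runs at -101.9°; with |NM| = 8.9, M = (-1.457, -17.10). Then |AM| = |M − A| = 7.546.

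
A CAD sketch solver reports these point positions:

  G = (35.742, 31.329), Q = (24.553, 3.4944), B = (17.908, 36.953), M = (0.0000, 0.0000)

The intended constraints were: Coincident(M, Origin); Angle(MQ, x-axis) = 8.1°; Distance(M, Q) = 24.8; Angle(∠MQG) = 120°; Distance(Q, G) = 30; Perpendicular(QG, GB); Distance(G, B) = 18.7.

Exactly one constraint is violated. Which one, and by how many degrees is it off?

Perpendicular(QG, GB) — off by 4.40°.

M = (0.00, 0.00) ✓; MQ at 8.100° ✓; |MQ| = 24.80 ✓; ∠MQG = 120.0° ✓; |QG| = 30.00 ✓; ∠(QG, GB) = 94.40° ✗; |GB| = 18.70 ✓.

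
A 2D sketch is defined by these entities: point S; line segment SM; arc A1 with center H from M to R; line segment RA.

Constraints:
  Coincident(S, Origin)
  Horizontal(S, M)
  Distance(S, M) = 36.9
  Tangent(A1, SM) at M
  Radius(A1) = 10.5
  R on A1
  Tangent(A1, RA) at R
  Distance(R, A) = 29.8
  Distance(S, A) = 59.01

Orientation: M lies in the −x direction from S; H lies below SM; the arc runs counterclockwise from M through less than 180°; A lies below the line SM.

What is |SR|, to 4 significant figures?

48.83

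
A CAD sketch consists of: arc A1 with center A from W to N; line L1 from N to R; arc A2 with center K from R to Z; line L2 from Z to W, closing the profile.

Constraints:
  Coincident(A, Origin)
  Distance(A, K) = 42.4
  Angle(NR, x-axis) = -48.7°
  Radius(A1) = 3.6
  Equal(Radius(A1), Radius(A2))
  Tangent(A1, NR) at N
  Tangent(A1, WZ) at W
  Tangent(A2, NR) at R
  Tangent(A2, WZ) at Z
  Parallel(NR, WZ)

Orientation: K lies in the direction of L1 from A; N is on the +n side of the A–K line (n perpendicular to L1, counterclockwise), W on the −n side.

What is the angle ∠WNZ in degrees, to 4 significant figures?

80.36°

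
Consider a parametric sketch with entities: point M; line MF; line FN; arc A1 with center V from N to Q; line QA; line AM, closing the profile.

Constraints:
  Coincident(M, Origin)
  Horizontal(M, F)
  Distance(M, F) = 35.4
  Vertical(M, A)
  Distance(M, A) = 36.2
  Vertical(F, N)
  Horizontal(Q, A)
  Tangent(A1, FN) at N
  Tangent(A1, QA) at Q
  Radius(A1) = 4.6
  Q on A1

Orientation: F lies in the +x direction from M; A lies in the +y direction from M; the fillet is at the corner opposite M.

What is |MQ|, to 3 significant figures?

47.5

M is at the origin; MF is horizontal with |MF| = 35.4 and F on the +x side, so F = (35.4, 0.00). MA is vertical with |MA| = 36.2 and A on the +y side, so A = (0.00, 36.2). The virtual corner opposite M is at (35.4, 36.2). A1 meets FN tangentially, so VN is at right angles to FN and tangency of A1 to QA means the radius VQ is perpendicular to QA, with radius 4.6, so the center V sits 4.6 in from both sides at V = (30.8, 31.6). That places the tangent points at N = (35.4, 31.6) on FN and Q = (30.8, 36.2) on QA. Then |MQ| = |Q − M| = 47.5.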